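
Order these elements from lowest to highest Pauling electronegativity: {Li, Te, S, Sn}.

Li is in period 2, group 1; S is in period 3, group 16; Sn is in period 5, group 14; Te is in period 5, group 16.
Electronegativity increases across a period and decreases down a group, tracking effective nuclear charge and atomic size.
Here both period and group differ, so the two effects have to be weighed against each other.
Sn > Li: the two effects oppose for this pair; the across-period effect wins (1.96 vs 0.98).
Te > Sn: both are in period 5; the period trend gives Te the larger value.
S > Te: S sits above Te in group 16, so the down-group effect alone puts S higher.
For reference (Pauling): Li 0.98, S 2.58, Sn 1.96, Te 2.10.
So from lowest to highest: Li < Sn < Te < S.

Li < Sn < Te < S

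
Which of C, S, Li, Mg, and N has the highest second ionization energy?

IE_2 is the cost of taking one more electron from the +1 cation: C⁺ still has 3 valence electrons; S⁺ still has 5 valence electrons; Li⁺ is the bare [He] core; Mg⁺ still has 1 valence electron; N⁺ still has 4 valence electrons.
Core electrons are held far more tightly than valence electrons, so Li tops the IE_2 order.
Valence configurations: C⁺ [He]2s²2p¹, S⁺ [Ne]3s²3p³, Mg⁺ [Ne]3s¹, N⁺ [He]2s²2p².
Approximate IE_2 values (kJ/mol): C 2353, S 2252, Li 7298, Mg 1451, N 2856.
So the second ionization energies run Mg < S < C < N < Li.

Li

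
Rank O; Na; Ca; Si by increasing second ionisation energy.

Ca, Si, O, Na

After 1 electron has been removed, what remains? O⁺ still has 5 valence electrons; Na⁺ is the bare [Ne] core; Ca⁺ still has 1 valence electron; Si⁺ still has 3 valence electrons.
Breaking into a closed-shell core is much more expensive than removing a leftover valence electron — Na has the largest IE_2 here.
Valence configurations: O⁺ [He]2s²2p³, Ca⁺ [Ar]4s¹, Si⁺ [Ne]3s²3p¹.
The numbers (kJ/mol): O 3388, Na 4562, Ca 1145, Si 1577.
So the second ionization energies run Ca < Si < O < Na.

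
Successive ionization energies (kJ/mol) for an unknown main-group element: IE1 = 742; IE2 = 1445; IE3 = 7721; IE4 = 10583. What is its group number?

Group 2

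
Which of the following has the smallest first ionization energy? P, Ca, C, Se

C is in period 2, group 14; P is in period 3, group 15; Ca is in period 4, group 2; Se is in period 4, group 16.
First ionization energy rises across a period (greater Z_eff holds electrons more tightly) and falls down a group (valence electrons are farther from the nucleus).
These span different periods and groups, so the two trends combine.
Se > Ca: Se lies to the right of Ca in period 4, so the across-period effect alone puts Se higher.
P > Se: the two effects oppose for this pair; the down-group effect wins (1012 vs 941 kJ/mol).
C > P: period and group pull opposite ways; the down-group shift dominates (1086 vs 1012 kJ/mol).
Tabulated first ionization energy (kJ/mol): C 1086, P 1012, Ca 590, Se 941.
The smallest first ionization energy among these belongs to Ca.

Ca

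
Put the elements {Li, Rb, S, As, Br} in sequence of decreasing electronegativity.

Li is in period 2, group 1; S is in period 3, group 16; As is in period 4, group 15; Br is in period 4, group 17; Rb is in period 5, group 1.
EN rises left→right (higher Z_eff, smaller atoms) and falls top→bottom (larger, more shielded atoms).
Neither a single period nor a single group — weigh both effects.
Li > Rb: they share group 1; the group trend gives Li the larger value.
As > Li: the two effects oppose for this pair; the across-period effect wins (2.18 vs 0.98).
S > As: both effects reinforce here, so S is clearly the higher of the two.
Br > S: the two effects oppose for this pair; the across-period effect wins (2.96 vs 2.58).
Tabulated electronegativity (Pauling): Li 0.98, S 2.58, As 2.18, Br 2.96, Rb 0.82.
So from highest to lowest: Br > S > As > Li > Rb.

Br > S > As > Li > Rb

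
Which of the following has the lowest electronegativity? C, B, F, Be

Be is in period 2, group 2; B is in period 2, group 13; C is in period 2, group 14; F is in period 2, group 17.
Smaller atoms with higher effective nuclear charge are more electronegative.
All lie in period 2, so electronegativity increases left to right.
The lowest electronegativity among these belongs to Be.

Be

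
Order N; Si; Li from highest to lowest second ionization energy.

Li > N > Si

The second ionization energy removes an electron from the +1 ion. For each element: N⁺ still has 4 valence electrons; Si⁺ still has 3 valence electrons; Li⁺ is the bare [He] core.
Breaking into a closed-shell core is much more expensive than removing a leftover valence electron — Li has the largest IE_2 here.
Valence configurations: N⁺ [He]2s²2p², Si⁺ [Ne]3s²3p¹.
Approximate IE_2 values (kJ/mol): N 2856, Si 1577, Li 7298.
Overall IE_2 order: Si < N < Li.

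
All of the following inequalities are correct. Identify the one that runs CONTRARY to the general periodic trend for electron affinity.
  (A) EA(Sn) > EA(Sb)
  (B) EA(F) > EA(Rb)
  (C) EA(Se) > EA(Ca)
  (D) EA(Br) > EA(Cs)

(A)

The general trend: electron affinity increases across a period and decreases down a group.
(A) Sn (period 5, group 14) vs Sb (period 5, group 15): the stated order contradicts the simple trend.
(B) F (period 2, group 17) vs Rb (period 5, group 1): the stated order agrees with the simple trend.
(C) Se (period 4, group 16) vs Ca (period 4, group 2): the stated order agrees with the simple trend.
(D) Br (period 4, group 17) vs Cs (period 6, group 1): the stated order agrees with the simple trend.
The exception is (A): adding an electron to Sb's half-filled 5p³ is unfavourable, so Sn has the more exothermic EA.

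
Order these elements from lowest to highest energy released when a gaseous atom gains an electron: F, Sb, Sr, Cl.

Electron affinity generally becomes more exothermic across a period toward the halogens and less exothermic down a group.
Neither a single period nor a single group — weigh both effects.
Sb > Sr: Sb lies to the right of Sr in period 5, so the across-period effect alone puts Sb higher.
F > Sb: relative to Sb, both the across-period and down-group shifts push F's electron affinity up.
Cl > F: this pair runs against the simple trend — see the exception note.
Note the exception: Cl has a higher electron affinity than F, contrary to the simple trend — F's small 2p subshell makes the incoming electron feel strong e⁻–e⁻ repulsion, so Cl actually releases more energy on gaining an electron.
Approximate values (kJ/mol): F 328, Cl 349, Sr 5, Sb 103.
So from lowest to highest: Sr < Sb < F < Cl.

Sr, Sb, F, Cl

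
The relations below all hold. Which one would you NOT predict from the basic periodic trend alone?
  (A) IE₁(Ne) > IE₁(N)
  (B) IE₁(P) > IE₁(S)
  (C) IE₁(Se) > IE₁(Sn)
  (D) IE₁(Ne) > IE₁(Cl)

The general trend: first ionisation energy increases across a period and decreases down a group.
(A) Ne (period 2, group 18) vs N (period 2, group 15): the stated order agrees with the simple trend.
(B) P (period 3, group 15) vs S (period 3, group 16): the stated order contradicts the simple trend.
(C) Se (period 4, group 16) vs Sn (period 5, group 14): the stated order agrees with the simple trend.
(D) Ne (period 2, group 18) vs Cl (period 3, group 17): the stated order agrees with the simple trend.
The exception is (B): S (3p⁴) ionizes more easily than half-filled P (3p³) because the paired 3p electron in S is pushed out by e⁻–e⁻ repulsion.

(B)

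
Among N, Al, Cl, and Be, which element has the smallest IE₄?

Cl

IE_4 is the cost of taking one more electron from the +3 cation: N³⁺ still has 2 valence electrons; Al³⁺ is the bare [Ne] core; Cl³⁺ still has 4 valence electrons; Be³⁺ is already 1 electron into the core.
Core electrons are held far more tightly than valence electrons, so Al and Be top the IE_4 order.
Valence configurations: N³⁺ [He]2s², Cl³⁺ [Ne]3s²3p².
The numbers (kJ/mol): N 7475, Al 11577, Cl 5159, Be 21007.
Hence IE_4: Cl < N < Al < Be.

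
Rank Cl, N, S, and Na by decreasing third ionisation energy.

Na > N > Cl > S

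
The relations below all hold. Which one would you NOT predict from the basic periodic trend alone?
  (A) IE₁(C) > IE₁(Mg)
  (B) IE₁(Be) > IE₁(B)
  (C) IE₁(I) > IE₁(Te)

(B)

The general trend: IE₁ increases across a period and decreases down a group.
(A) C (period 2, group 14) vs Mg (period 3, group 2): the stated order agrees with the simple trend.
(B) Be (period 2, group 2) vs B (period 2, group 13): the stated order contradicts the simple trend.
(C) I (period 5, group 17) vs Te (period 5, group 16): the stated order agrees with the simple trend.
The exception is (B): removing B's lone 2p electron is easier than breaking Be's filled 2s².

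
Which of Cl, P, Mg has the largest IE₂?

The second ionization energy removes an electron from the +1 ion. For each element: Cl⁺ still has 6 valence electrons; P⁺ still has 4 valence electrons; Mg⁺ still has 1 valence electron.
All are still removing valence electrons, so compare the +1 ions as you would atoms: IE_2 generally rises across a period (higher Z_eff) and falls down a group (larger shell), subject to the usual subshell exceptions.
Valence configurations: Cl⁺ [Ne]3s²3p⁴, P⁺ [Ne]3s²3p², Mg⁺ [Ne]3s¹.
Approximate IE_2 values (kJ/mol): Cl 2298, P 1907, Mg 1451.
Putting it together, IE_2: Mg < P < Cl.

Cl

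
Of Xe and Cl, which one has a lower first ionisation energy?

IE₁ increases left→right with effective nuclear charge and decreases top→bottom as the valence shell moves farther out.
These span different periods and groups, so the two trends combine.
Cl > Xe: period and group pull opposite ways; the down-group shift dominates (1251 vs 1170 kJ/mol).
Approximate values (kJ/mol): Cl 1251, Xe 1170.
So Xe has the lower first ionisation energy (Xe < Cl).

Xe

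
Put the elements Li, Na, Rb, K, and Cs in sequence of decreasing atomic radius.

Moving right in a period, electrons are added to the same shell under a stronger nuclear pull, so atoms get smaller; moving down, a new shell is opened and atoms get larger.
All are in group 1, so atomic radius increases down the group.
So from largest to smallest: Cs > Rb > K > Na > Li.

Cs > Rb > K > Na > Li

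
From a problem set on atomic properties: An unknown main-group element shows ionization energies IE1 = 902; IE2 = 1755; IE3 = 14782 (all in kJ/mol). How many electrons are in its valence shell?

2

Look for the largest jump between consecutive ionization energies: IE3/IE2 ≈ 8.4, far larger than any earlier ratio.
That jump marks the point where a core electron is being removed. So the atom has 2 valence electrons.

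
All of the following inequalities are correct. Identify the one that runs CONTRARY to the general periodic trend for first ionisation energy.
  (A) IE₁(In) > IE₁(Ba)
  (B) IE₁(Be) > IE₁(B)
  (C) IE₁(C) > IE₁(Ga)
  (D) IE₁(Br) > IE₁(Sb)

(B)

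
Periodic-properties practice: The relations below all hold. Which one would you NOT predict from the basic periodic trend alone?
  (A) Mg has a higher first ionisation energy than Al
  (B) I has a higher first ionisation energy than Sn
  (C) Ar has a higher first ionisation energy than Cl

(A)

The general trend: first ionisation energy increases across a period and decreases down a group.
(A) Mg (period 3, group 2) vs Al (period 3, group 13): the stated order contradicts the simple trend.
(B) I (period 5, group 17) vs Sn (period 5, group 14): the stated order agrees with the simple trend.
(C) Ar (period 3, group 18) vs Cl (period 3, group 17): the stated order agrees with the simple trend.
The exception is (A): Al's single 3p electron is easier to remove than one from Mg's filled 3s².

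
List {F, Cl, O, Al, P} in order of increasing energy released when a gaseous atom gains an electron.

Al < P < O < F < Cl

O is in period 2, group 16; F is in period 2, group 17; Al is in period 3, group 13; P is in period 3, group 15; Cl is in period 3, group 17.
Adding an electron releases more energy for atoms nearer the top right (short of the noble gases).
Here both period and group differ, so the two effects have to be weighed against each other.
P > Al: both are in period 3; the period trend gives P the larger value.
O > P: both effects reinforce here, so O is clearly the higher of the two.
F > O: both are in period 2; the period trend gives F the larger value.
Cl > F: this pair runs against the simple trend — see the exception note.
Note the exception: Cl has a higher electron affinity than F, contrary to the simple trend — F's small 2p subshell makes the incoming electron feel strong e⁻–e⁻ repulsion, so Cl actually releases more energy on gaining an electron.
Approximate values (kJ/mol): O 141, F 328, Al 42, P 72, Cl 349.
So from lowest to highest: Al < P < O < F < Cl.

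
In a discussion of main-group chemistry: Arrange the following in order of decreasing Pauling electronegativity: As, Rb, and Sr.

As > Sr > Rb

Atoms toward the upper right of the periodic table pull bonding electrons most strongly.
Neither a single period nor a single group — weigh both effects.
Sr > Rb: both are in period 5; the period trend gives Sr the larger value.
As > Sr: relative to Sr, both the across-period and down-group shifts push As's electronegativity up.
Tabulated electronegativity (Pauling): As 2.18, Rb 0.82, Sr 0.95.
So from highest to lowest: As > Sr > Rb.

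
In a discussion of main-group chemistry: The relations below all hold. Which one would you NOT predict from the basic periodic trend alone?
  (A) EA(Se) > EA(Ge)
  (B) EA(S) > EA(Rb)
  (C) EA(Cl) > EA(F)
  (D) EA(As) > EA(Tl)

The general trend: electron affinity increases across a period and decreases down a group.
(A) Se (period 4, group 16) vs Ge (period 4, group 14): the stated order agrees with the simple trend.
(B) S (period 3, group 16) vs Rb (period 5, group 1): the stated order agrees with the simple trend.
(C) Cl (period 3, group 17) vs F (period 2, group 17): the stated order contradicts the simple trend.
(D) As (period 4, group 15) vs Tl (period 6, group 13): the stated order agrees with the simple trend.
The exception is (C): F's small 2p subshell makes the incoming electron feel strong e⁻–e⁻ repulsion, so Cl actually releases more energy on gaining an electron.

(C)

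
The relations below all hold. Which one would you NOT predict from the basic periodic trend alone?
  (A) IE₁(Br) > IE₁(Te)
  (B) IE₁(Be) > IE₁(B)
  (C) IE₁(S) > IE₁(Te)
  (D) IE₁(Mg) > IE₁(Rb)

(B)

The general trend: first ionisation energy increases across a period and decreases down a group.
(A) Br (period 4, group 17) vs Te (period 5, group 16): the stated order agrees with the simple trend.
(B) Be (period 2, group 2) vs B (period 2, group 13): the stated order contradicts the simple trend.
(C) S (period 3, group 16) vs Te (period 5, group 16): the stated order agrees with the simple trend.
(D) Mg (period 3, group 2) vs Rb (period 5, group 1): the stated order agrees with the simple trend.
The exception is (B): removing B's lone 2p electron is easier than breaking Be's filled 2s².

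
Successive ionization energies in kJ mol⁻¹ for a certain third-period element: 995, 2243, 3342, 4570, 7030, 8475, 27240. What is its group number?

Group 16

Look for the largest jump between consecutive ionization energies: IE7/IE6 ≈ 3.2, far larger than any earlier ratio.
That jump marks the point where a core electron is being removed. So the atom has 6 valence electrons.
A main-group element with 6 valence electrons is in group 16.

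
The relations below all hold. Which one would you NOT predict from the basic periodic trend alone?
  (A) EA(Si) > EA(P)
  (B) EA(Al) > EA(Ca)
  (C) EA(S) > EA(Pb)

(A)

The general trend: electron affinity increases across a period and decreases down a group.
(A) Si (period 3, group 14) vs P (period 3, group 15): the stated order contradicts the simple trend.
(B) Al (period 3, group 13) vs Ca (period 4, group 2): the stated order agrees with the simple trend.
(C) S (period 3, group 16) vs Pb (period 6, group 14): the stated order agrees with the simple trend.
The exception is (A): adding an electron to P's half-filled 3p³ is unfavourable, so Si (3p²) has the more exothermic EA.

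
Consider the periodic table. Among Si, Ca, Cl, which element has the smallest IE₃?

IE_3 is the cost of taking one more electron from the +2 cation: Si²⁺ still has 2 valence electrons; Ca²⁺ is the bare [Ar] core; Cl²⁺ still has 5 valence electrons.
Breaking into a closed-shell core is much more expensive than removing a leftover valence electron — Ca has the largest IE_3 here.
Valence configurations: Si²⁺ [Ne]3s², Cl²⁺ [Ne]3s²3p³.
Approximate IE_3 values (kJ/mol): Si 3232, Ca 4912, Cl 3822.
So the third ionization energies run Si < Cl < Ca.

Si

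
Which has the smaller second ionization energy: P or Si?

After 1 electron has been removed, what remains? P⁺ still has 4 valence electrons; Si⁺ still has 3 valence electrons.
All are still removing valence electrons, so compare the +1 ions as you would atoms: IE_2 generally rises across a period (higher Z_eff) and falls down a group (larger shell), subject to the usual subshell exceptions.
Valence configurations: P⁺ [Ne]3s²3p², Si⁺ [Ne]3s²3p¹.
The numbers (kJ/mol): P 1907, Si 1577.
So the second ionization energies run Si < P.

Si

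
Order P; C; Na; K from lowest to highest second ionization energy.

P, C, K, Na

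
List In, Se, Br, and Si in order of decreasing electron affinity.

Br > Se > Si > In

Adding an electron releases more energy for atoms nearer the top right (short of the noble gases).
Neither a single period nor a single group — weigh both effects.
Si > In: relative to In, both the across-period and down-group shifts push Si's electron affinity up.
Se > Si: period and group pull opposite ways; the across-period shift dominates (195 vs 134 kJ/mol).
Br > Se: Br lies to the right of Se in period 4, so the across-period effect alone puts Br higher.
Tabulated electron affinity (kJ/mol): Si 134, Se 195, Br 325, In 29.
So from highest to lowest: Br > Se > Si > In.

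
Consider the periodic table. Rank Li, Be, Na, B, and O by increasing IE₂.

Be < B < O < Na < Li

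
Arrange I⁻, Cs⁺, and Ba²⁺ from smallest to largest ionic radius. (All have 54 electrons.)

All of these have 54 electrons, so size is governed by nuclear charge alone: the more protons, the stronger the pull on the same electron cloud, and the smaller the ion.
Nuclear charges: Ba²⁺ (Z=56), Cs⁺ (Z=55), I⁻ (Z=53).
Smallest to largest: Ba²⁺ < Cs⁺ < I⁻.

Ba²⁺, Cs⁺, I⁻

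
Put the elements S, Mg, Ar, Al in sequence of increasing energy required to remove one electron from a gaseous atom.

Al, Mg, S, Ar

Removing the outermost electron gets harder across a period and easier down a group.
All lie in period 3; the across-period trend (first ionization energy increases left to right) applies, with the exception below.
Note the exception: Mg has a higher first ionization energy than Al, contrary to the simple trend — Al's single 3p electron is easier to remove than one from Mg's filled 3s².
Approximate values (kJ/mol): Mg 738, Al 578, S 1000, Ar 1521.
So from lowest to highest: Al < Mg < S < Ar.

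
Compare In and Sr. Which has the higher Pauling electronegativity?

Sr is in period 5, group 2; In is in period 5, group 13.
Smaller atoms with higher effective nuclear charge are more electronegative.
All lie in period 5, so electronegativity increases left to right.
So In has the higher Pauling electronegativity (In > Sr).

In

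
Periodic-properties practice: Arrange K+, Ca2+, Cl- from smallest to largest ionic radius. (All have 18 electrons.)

All of these have 18 electrons, so size is governed by nuclear charge alone: the more protons, the stronger the pull on the same electron cloud, and the smaller the ion.
Nuclear charges: Ca2+ (Z=20), K+ (Z=19), Cl- (Z=17).
Smallest to largest: Ca2+ < K+ < Cl-.

Ca2+ < K+ < Cl-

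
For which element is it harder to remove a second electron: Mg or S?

S

Consider each +1 ion: Mg⁺ still has 1 valence electron; S⁺ still has 5 valence electrons.
All are still removing valence electrons, so compare the +1 ions as you would atoms: IE_2 generally rises across a period (higher Z_eff) and falls down a group (larger shell), subject to the usual subshell exceptions.
Valence configurations: Mg⁺ [Ne]3s¹, S⁺ [Ne]3s²3p³.
Approximate IE_2 values (kJ/mol): Mg 1451, S 2252.
So the second ionization energies run Mg < S.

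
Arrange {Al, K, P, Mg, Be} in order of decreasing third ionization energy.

Be, Mg, K, P, Al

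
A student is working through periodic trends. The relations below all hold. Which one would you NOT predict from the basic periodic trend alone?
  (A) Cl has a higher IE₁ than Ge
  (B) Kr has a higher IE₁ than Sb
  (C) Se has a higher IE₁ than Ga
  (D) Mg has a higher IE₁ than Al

(D)

The general trend: IE₁ increases across a period and decreases down a group.
(A) Cl (period 3, group 17) vs Ge (period 4, group 14): the stated order agrees with the simple trend.
(B) Kr (period 4, group 18) vs Sb (period 5, group 15): the stated order agrees with the simple trend.
(C) Se (period 4, group 16) vs Ga (period 4, group 13): the stated order agrees with the simple trend.
(D) Mg (period 3, group 2) vs Al (period 3, group 13): the stated order contradicts the simple trend.
The exception is (D): Al's single 3p electron is easier to remove than one from Mg's filled 3s².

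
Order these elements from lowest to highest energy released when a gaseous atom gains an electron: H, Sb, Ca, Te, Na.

H is in period 1, group 1; Na is in period 3, group 1; Ca is in period 4, group 2; Sb is in period 5, group 15; Te is in period 5, group 16.
Adding an electron releases more energy for atoms nearer the top right (short of the noble gases).
Here both period and group differ, so the two effects have to be weighed against each other.
Na > Ca: the two effects oppose for this pair; the down-group effect wins (53 vs 2 kJ/mol).
H > Na: H sits above Na in group 1, so the down-group effect alone puts H higher.
Sb > H: the two effects oppose for this pair; the across-period effect wins (103 vs 73 kJ/mol).
Te > Sb: both are in period 5; the period trend gives Te the larger value.
For reference (kJ/mol): H 73, Na 53, Ca 2, Sb 103, Te 190.
So from lowest to highest: Ca < Na < H < Sb < Te.

Ca, Na, H, Sb, Te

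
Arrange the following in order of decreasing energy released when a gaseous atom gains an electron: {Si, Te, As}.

Si is in period 3, group 14; As is in period 4, group 15; Te is in period 5, group 16.
Adding an electron releases more energy for atoms nearer the top right (short of the noble gases).
These sit on a diagonal, where the across-period and down-group effects partly cancel.
Si > As: period and group pull opposite ways; the down-group shift dominates (134 vs 78 kJ/mol).
Te > Si: the two effects oppose for this pair; the across-period effect wins (190 vs 134 kJ/mol).
For reference (kJ/mol): Si 134, As 78, Te 190.
So from highest to lowest: Te > Si > As.

Te, Si, As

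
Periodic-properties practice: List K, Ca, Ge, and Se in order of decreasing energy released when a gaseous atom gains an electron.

Se > Ge > K > Ca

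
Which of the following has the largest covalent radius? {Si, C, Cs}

C is in period 2, group 14; Si is in period 3, group 14; Cs is in period 6, group 1.
Atomic radius shrinks across a period as nuclear charge pulls the same shell inward, and grows down a group as new shells are added.
These span different periods and groups, so the two trends combine.
Si > C: Si sits below C in group 14, so the down-group effect alone puts Si larger.
Cs > Si: both effects reinforce here, so Cs is clearly the larger of the two.
Tabulated atomic radius (pm): C 75, Si 116, Cs 232.
The largest covalent radius among these belongs to Cs.

Cs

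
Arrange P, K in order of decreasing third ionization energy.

K, P

The third ionization energy removes an electron from the +2 ion. For each element: P²⁺ still has 3 valence electrons; K²⁺ is already 1 electron into the core.
Breaking into a closed-shell core is much more expensive than removing a leftover valence electron — K has the largest IE_3 here.
Tabulated IE_3 (kJ/mol): P 2914, K 4420.
So the third ionization energies run P < K.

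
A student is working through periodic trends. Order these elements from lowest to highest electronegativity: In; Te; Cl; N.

In, Te, N, Cl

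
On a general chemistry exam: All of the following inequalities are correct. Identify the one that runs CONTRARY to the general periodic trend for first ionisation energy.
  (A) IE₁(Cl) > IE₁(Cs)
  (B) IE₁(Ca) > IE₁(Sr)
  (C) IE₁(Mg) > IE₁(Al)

(C)

The general trend: first ionisation energy increases across a period and decreases down a group.
(A) Cl (period 3, group 17) vs Cs (period 6, group 1): the stated order agrees with the simple trend.
(B) Ca (period 4, group 2) vs Sr (period 5, group 2): the stated order agrees with the simple trend.
(C) Mg (period 3, group 2) vs Al (period 3, group 13): the stated order contradicts the simple trend.
The exception is (C): Al's single 3p electron is easier to remove than one from Mg's filled 3s².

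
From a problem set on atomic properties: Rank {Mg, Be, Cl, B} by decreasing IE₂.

B > Cl > Be > Mg

IE_2 is the cost of taking one more electron from the +1 cation: Mg⁺ still has 1 valence electron; Be⁺ still has 1 valence electron; Cl⁺ still has 6 valence electrons; B⁺ still has 2 valence electrons.
All are still removing valence electrons, so compare the +1 ions as you would atoms: IE_2 generally rises across a period (higher Z_eff) and falls down a group (larger shell), subject to the usual subshell exceptions.
Valence configurations: Mg⁺ [Ne]3s¹, Be⁺ [He]2s¹, Cl⁺ [Ne]3s²3p⁴, B⁺ [He]2s².
The numbers (kJ/mol): Mg 1451, Be 1757, Cl 2298, B 2427.
Overall IE_2 order: Mg < Be < Cl < B.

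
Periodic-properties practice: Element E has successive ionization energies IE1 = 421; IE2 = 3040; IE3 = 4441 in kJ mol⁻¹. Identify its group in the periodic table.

Look for the largest jump between consecutive ionization energies: IE2/IE1 ≈ 7.2, far larger than any earlier ratio.
That jump marks the point where a core electron is being removed. So the atom has 1 valence electron.
A main-group element with 1 valence electron is in group 1.

Group 1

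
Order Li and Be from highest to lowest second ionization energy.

The second ionization energy removes an electron from the +1 ion. For each element: Li⁺ is the bare [He] core; Be⁺ still has 1 valence electron.
Core electrons are held far more tightly than valence electrons, so Li tops the IE_2 order.
Approximate IE_2 values (kJ/mol): Li 7298, Be 1757.
Hence IE_2: Be < Li.

Li, Be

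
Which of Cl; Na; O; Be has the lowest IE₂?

Be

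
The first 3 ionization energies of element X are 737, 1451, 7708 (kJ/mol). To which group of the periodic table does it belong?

Look for the largest jump between consecutive ionization energies: IE3/IE2 ≈ 5.3, far larger than any earlier ratio.
That jump marks the point where a core electron is being removed. So the atom has 2 valence electrons.
A main-group element with 2 valence electrons is in group 2.

Group 2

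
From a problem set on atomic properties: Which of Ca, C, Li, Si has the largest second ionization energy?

Li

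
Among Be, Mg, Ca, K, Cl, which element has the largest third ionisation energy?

Be

IE_3 is the cost of taking one more electron from the +2 cation: Be²⁺ is the bare [He] core; Mg²⁺ is the bare [Ne] core; Ca²⁺ is the bare [Ar] core; K²⁺ is already 1 electron into the core; Cl²⁺ still has 5 valence electrons.
Breaking into a closed-shell core is much more expensive than removing a leftover valence electron — K, Ca, Mg and Be have the largest IE_3 here.
Tabulated IE_3 (kJ/mol): Be 14849, Mg 7733, Ca 4912, K 4420, Cl 3822.
Hence IE_3: Cl < K < Ca < Mg < Be.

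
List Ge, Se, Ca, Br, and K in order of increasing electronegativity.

K < Ca < Ge < Se < Br

EN rises left→right (higher Z_eff, smaller atoms) and falls top→bottom (larger, more shielded atoms).
All lie in period 4, so electronegativity increases left to right.
So from lowest to highest: K < Ca < Ge < Se < Br.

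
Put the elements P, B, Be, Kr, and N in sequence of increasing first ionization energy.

B < Be < P < Kr < N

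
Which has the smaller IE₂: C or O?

C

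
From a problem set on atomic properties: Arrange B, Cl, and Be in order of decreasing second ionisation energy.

B > Cl > Be

Consider each +1 ion: B⁺ still has 2 valence electrons; Cl⁺ still has 6 valence electrons; Be⁺ still has 1 valence electron.
All are still removing valence electrons, so compare the +1 ions as you would atoms: IE_2 generally rises across a period (higher Z_eff) and falls down a group (larger shell), subject to the usual subshell exceptions.
Valence configurations: B⁺ [He]2s², Cl⁺ [Ne]3s²3p⁴, Be⁺ [He]2s¹.
Tabulated IE_2 (kJ/mol): B 2427, Cl 2298, Be 1757.
Overall IE_2 order: Be < Cl < B.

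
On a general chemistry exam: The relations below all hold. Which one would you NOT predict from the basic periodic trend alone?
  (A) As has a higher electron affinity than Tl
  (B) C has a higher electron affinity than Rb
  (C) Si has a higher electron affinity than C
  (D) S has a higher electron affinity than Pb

(C)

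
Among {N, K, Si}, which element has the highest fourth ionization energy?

N

The fourth ionization energy removes an electron from the +3 ion. For each element: N³⁺ still has 2 valence electrons; K³⁺ is already 2 electrons into the core; Si³⁺ still has 1 valence electron.
Usually core removal costs more than valence removal, but here the competition is close: a tightly held n=2 valence electron can cost more to remove than an n=3 core electron, so the actual values have to decide it.
Valence configurations: N³⁺ [He]2s², Si³⁺ [Ne]3s¹.
Tabulated IE_4 (kJ/mol): N 7475, K 5877, Si 4356.
Overall IE_4 order: Si < K < N.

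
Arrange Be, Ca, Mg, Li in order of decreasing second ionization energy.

Li > Be > Mg > Ca

IE_2 is the cost of taking one more electron from the +1 cation: Be⁺ still has 1 valence electron; Ca⁺ still has 1 valence electron; Mg⁺ still has 1 valence electron; Li⁺ is the bare [He] core.
Core electrons are held far more tightly than valence electrons, so Li tops the IE_2 order.
Valence configurations: Be⁺ [He]2s¹, Ca⁺ [Ar]4s¹, Mg⁺ [Ne]3s¹.
Approximate IE_2 values (kJ/mol): Be 1757, Ca 1145, Mg 1451, Li 7298.
Overall IE_2 order: Ca < Mg < Be < Li.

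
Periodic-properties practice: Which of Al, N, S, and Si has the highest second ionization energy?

N

Consider each +1 ion: Al⁺ still has 2 valence electrons; N⁺ still has 4 valence electrons; S⁺ still has 5 valence electrons; Si⁺ still has 3 valence electrons.
All are still removing valence electrons, so compare the +1 ions as you would atoms: IE_2 generally rises across a period (higher Z_eff) and falls down a group (larger shell), subject to the usual subshell exceptions.
Valence configurations: Al⁺ [Ne]3s², N⁺ [He]2s²2p², S⁺ [Ne]3s²3p³, Si⁺ [Ne]3s²3p¹.
Si⁺ loses a lone 3p electron whereas Al⁺ must break into a filled 3s² pair, so IE_2(Al) > IE_2(Si) even though Si has the higher nuclear charge.
The numbers (kJ/mol): Al 1817, N 2856, S 2252, Si 1577.
Overall IE_2 order: Si < Al < S < N.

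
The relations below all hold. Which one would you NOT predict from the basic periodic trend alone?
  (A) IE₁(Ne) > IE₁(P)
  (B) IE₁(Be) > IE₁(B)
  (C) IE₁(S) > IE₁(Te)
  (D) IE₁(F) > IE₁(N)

The general trend: IE₁ increases across a period and decreases down a group.
(A) Ne (period 2, group 18) vs P (period 3, group 15): the stated order agrees with the simple trend.
(B) Be (period 2, group 2) vs B (period 2, group 13): the stated order contradicts the simple trend.
(C) S (period 3, group 16) vs Te (period 5, group 16): the stated order agrees with the simple trend.
(D) F (period 2, group 17) vs N (period 2, group 15): the stated order agrees with the simple trend.
The exception is (B): removing B's lone 2p electron is easier than breaking Be's filled 2s².

(B)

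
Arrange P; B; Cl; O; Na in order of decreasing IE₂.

After 1 electron has been removed, what remains? P⁺ still has 4 valence electrons; B⁺ still has 2 valence electrons; Cl⁺ still has 6 valence electrons; O⁺ still has 5 valence electrons; Na⁺ is the bare [Ne] core.
Breaking into a closed-shell core is much more expensive than removing a leftover valence electron — Na has the largest IE_2 here.
Valence configurations: P⁺ [Ne]3s²3p², B⁺ [He]2s², Cl⁺ [Ne]3s²3p⁴, O⁺ [He]2s²2p³.
Tabulated IE_2 (kJ/mol): P 1907, B 2427, Cl 2298, O 3388, Na 4562.
Hence IE_2: P < Cl < B < O < Na.

Na > O > B > Cl > P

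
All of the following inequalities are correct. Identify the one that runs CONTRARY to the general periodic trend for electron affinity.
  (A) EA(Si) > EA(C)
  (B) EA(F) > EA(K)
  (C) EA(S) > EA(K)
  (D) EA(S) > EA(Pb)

(A)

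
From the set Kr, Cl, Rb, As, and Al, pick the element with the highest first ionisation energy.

Kr

Al is in period 3, group 13; Cl is in period 3, group 17; As is in period 4, group 15; Kr is in period 4, group 18; Rb is in period 5, group 1.
Across a period the outer electron is held more tightly (higher IE₁); down a group it sits in a higher shell, more shielded, and comes off more easily.
These span different periods and groups, so the two trends combine.
Al > Rb: both effects reinforce here, so Al is clearly the higher of the two.
As > Al: period and group pull opposite ways; the across-period shift dominates (947 vs 578 kJ/mol).
Cl > As: relative to As, both the across-period and down-group shifts push Cl's first ionization energy up.
Kr > Cl: the two effects oppose for this pair; the across-period effect wins (1351 vs 1251 kJ/mol).
Tabulated first ionization energy (kJ/mol): Al 578, Cl 1251, As 947, Kr 1351, Rb 403.
The highest first ionisation energy among these belongs to Kr.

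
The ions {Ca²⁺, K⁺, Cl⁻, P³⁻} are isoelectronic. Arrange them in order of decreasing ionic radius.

P³⁻ > Cl⁻ > K⁺ > Ca²⁺

All of these have 18 electrons, so size is governed by nuclear charge alone: the more protons, the stronger the pull on the same electron cloud, and the smaller the ion.
Nuclear charges: Ca²⁺ (Z=20), K⁺ (Z=19), Cl⁻ (Z=17), P³⁻ (Z=15).
Largest to smallest: P³⁻ > Cl⁻ > K⁺ > Ca²⁺.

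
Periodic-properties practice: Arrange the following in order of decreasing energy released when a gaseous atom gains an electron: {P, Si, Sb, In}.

Si, Sb, P, In

Si is in period 3, group 14; P is in period 3, group 15; In is in period 5, group 13; Sb is in period 5, group 15.
Adding an electron releases more energy for atoms nearer the top right (short of the noble gases).
Here both period and group differ, so the two effects have to be weighed against each other.
P > In: relative to In, both the across-period and down-group shifts push P's electron affinity up.
Sb > P: this pair runs against the simple trend — see the exception note.
Si > Sb: period and group pull opposite ways; the down-group shift dominates (134 vs 103 kJ/mol).
Note the exception: Sb has a higher electron affinity than P, contrary to the simple trend — both are half-filled np³, but the pairing/repulsion penalty for the added electron shrinks as the p orbitals become larger and more diffuse down the group, and for Sb that outweighs the weaker nuclear attraction.
Note the exception: Si has a higher electron affinity than P, contrary to the simple trend — adding an electron to P's half-filled 3p³ is unfavourable, so Si (3p²) has the more exothermic EA.
Tabulated electron affinity (kJ/mol): Si 134, P 72, In 29, Sb 103.
So from highest to lowest: Si > Sb > P > In.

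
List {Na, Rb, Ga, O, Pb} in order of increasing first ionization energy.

O is in period 2, group 16; Na is in period 3, group 1; Ga is in period 4, group 13; Rb is in period 5, group 1; Pb is in period 6, group 14.
Across a period the outer electron is held more tightly (higher IE₁); down a group it sits in a higher shell, more shielded, and comes off more easily.
These span different periods and groups, so the two trends combine.
Na > Rb: they share group 1; the group trend gives Na the larger value.
Ga > Na: period and group pull opposite ways; the across-period shift dominates (579 vs 496 kJ/mol).
Pb > Ga: the two effects oppose for this pair; the across-period effect wins (716 vs 579 kJ/mol).
O > Pb: relative to Pb, both the across-period and down-group shifts push O's first ionization energy up.
For reference (kJ/mol): O 1314, Na 496, Ga 579, Rb 403, Pb 716.
So from lowest to highest: Rb < Na < Ga < Pb < O.

Rb, Na, Ga, Pb, O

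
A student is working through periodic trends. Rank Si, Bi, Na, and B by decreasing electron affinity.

Si > Bi > Na > B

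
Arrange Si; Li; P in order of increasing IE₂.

Si < P < Li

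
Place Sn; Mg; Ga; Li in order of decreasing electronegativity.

Sn > Ga > Mg > Li

Li is in period 2, group 1; Mg is in period 3, group 2; Ga is in period 4, group 13; Sn is in period 5, group 14.
Smaller atoms with higher effective nuclear charge are more electronegative.
These sit on a diagonal, where the across-period and down-group effects partly cancel.
Mg > Li: period and group pull opposite ways; the across-period shift dominates (1.31 vs 0.98).
Ga > Mg: period and group pull opposite ways; the across-period shift dominates (1.81 vs 1.31).
Sn > Ga: the two effects oppose for this pair; the across-period effect wins (1.96 vs 1.81).
Approximate values (Pauling): Li 0.98, Mg 1.31, Ga 1.81, Sn 1.96.
So from highest to lowest: Sn > Ga > Mg > Li.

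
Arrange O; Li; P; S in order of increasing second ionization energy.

The second ionization energy removes an electron from the +1 ion. For each element: O⁺ still has 5 valence electrons; Li⁺ is the bare [He] core; P⁺ still has 4 valence electrons; S⁺ still has 5 valence electrons.
Breaking into a closed-shell core is much more expensive than removing a leftover valence electron — Li has the largest IE_2 here.
Valence configurations: O⁺ [He]2s²2p³, P⁺ [Ne]3s²3p², S⁺ [Ne]3s²3p³.
Tabulated IE_2 (kJ/mol): O 3388, Li 7298, P 1907, S 2252.
Hence IE_2: P < S < O < Li.

P < S < O < Li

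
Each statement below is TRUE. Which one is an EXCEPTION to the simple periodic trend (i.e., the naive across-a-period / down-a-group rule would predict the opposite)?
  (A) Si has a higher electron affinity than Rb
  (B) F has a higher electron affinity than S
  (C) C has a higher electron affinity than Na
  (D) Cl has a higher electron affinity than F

(D)

The general trend: electron affinity increases across a period and decreases down a group.
(A) Si (period 3, group 14) vs Rb (period 5, group 1): the stated order agrees with the simple trend.
(B) F (period 2, group 17) vs S (period 3, group 16): the stated order agrees with the simple trend.
(C) C (period 2, group 14) vs Na (period 3, group 1): the stated order agrees with the simple trend.
(D) Cl (period 3, group 17) vs F (period 2, group 17): the stated order contradicts the simple trend.
The exception is (D): F's small 2p subshell makes the incoming electron feel strong e⁻–e⁻ repulsion, so Cl actually releases more energy on gaining an electron.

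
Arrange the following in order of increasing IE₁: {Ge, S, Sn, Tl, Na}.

Na is in period 3, group 1; S is in period 3, group 16; Ge is in period 4, group 14; Sn is in period 5, group 14; Tl is in period 6, group 13.
IE₁ increases left→right with effective nuclear charge and decreases top→bottom as the valence shell moves farther out.
These span different periods and groups, so the two trends combine.
Tl > Na: period and group pull opposite ways; the across-period shift dominates (589 vs 496 kJ/mol).
Sn > Tl: both effects reinforce here, so Sn is clearly the higher of the two.
Ge > Sn: Ge sits above Sn in group 14, so the down-group effect alone puts Ge higher.
S > Ge: relative to Ge, both the across-period and down-group shifts push S's first ionization energy up.
Approximate values (kJ/mol): Na 496, S 1000, Ge 762, Sn 709, Tl 589.
So from lowest to highest: Na < Tl < Sn < Ge < S.

Na, Tl, Sn, Ge, S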